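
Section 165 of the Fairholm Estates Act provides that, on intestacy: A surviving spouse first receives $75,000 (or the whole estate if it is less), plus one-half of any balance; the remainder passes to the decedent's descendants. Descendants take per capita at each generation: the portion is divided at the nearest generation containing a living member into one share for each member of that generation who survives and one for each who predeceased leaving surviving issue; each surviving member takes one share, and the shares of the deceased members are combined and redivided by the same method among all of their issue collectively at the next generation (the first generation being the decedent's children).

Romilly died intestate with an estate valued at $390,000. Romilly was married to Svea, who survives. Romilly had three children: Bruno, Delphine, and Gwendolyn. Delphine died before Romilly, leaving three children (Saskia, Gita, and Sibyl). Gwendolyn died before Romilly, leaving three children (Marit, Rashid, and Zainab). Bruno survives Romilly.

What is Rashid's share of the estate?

Svea first takes $75,000, leaving a balance of $315,000. Svea then takes one-half of the balance ($157,500), for a total of $232,500. The remaining $157,500 passes to the descendants.
The descendants' portion ($157,500) is divided at the children's generation into 3 shares of $52,500. Bruno takes $52,500. The 2 shares of the deceased (Delphine and Gwendolyn) are combined into a pool of $105,000.
That pool ($105,000) is divided at the grandchildren's generation equally among Saskia, Gita, Sibyl, Marit, Rashid, and Zainab: $17,500 each.

Rashid receives $17,500.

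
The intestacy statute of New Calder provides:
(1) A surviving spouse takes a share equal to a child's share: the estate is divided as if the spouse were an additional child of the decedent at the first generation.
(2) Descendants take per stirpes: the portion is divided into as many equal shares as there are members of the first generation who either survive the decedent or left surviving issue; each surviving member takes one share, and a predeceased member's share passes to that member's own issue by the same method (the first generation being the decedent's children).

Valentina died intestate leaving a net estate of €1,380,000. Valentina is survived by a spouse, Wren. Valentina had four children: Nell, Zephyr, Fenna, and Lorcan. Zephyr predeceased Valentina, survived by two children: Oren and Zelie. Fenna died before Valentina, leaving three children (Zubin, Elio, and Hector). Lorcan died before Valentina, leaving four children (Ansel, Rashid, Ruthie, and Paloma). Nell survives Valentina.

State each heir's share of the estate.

Wren: €276,000; Nell: €276,000; Oren: €138,000; Zelie: €138,000; Zubin: €92,000; Elio: €92,000; Hector: €92,000; Ansel: €69,000; Rashid: €69,000; Ruthie: €69,000; Paloma: €69,000

The spouse counts as an additional share at the children's level, so there are 5 primary shares of €276,000. Wren takes one such share (€276,000).
The children's combined portion (€1,104,000) is divided into 4 shares of €276,000: Nell takes €276,000; Zephyr's €276,000 share passes to Zephyr's issue; Fenna's €276,000 share passes to Fenna's issue; Lorcan's €276,000 share passes to Lorcan's issue.
Zephyr's share (€276,000) is divided into 2 shares of €138,000: Oren and Zelie each take €138,000.
Fenna's share (€276,000) is divided into 3 shares of €92,000: Zubin, Elio, and Hector each take €92,000.
Lorcan's share (€276,000) is divided into 4 shares of €69,000: Ansel, Rashid, Ruthie, and Paloma each take €69,000.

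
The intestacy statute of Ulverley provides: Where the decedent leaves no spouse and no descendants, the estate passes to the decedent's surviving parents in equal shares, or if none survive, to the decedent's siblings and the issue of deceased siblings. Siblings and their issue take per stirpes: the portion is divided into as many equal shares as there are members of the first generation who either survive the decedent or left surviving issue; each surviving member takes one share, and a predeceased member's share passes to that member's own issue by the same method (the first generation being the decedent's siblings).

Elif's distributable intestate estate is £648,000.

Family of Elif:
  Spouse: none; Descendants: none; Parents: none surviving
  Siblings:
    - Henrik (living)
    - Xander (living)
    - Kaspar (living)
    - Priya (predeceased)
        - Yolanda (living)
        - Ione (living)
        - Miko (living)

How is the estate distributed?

The entire £648,000 passes to the siblings and their issue.
That amount (£648,000) is divided into 4 shares of £162,000: Henrik, Xander, and Kaspar each take £162,000; Priya's £162,000 share passes to Priya's issue.
Priya's share (£162,000) is divided into 3 shares of £54,000: Yolanda, Ione, and Miko each take £54,000.

Henrik: £162,000; Xander: £162,000; Kaspar: £162,000; Yolanda: £54,000; Ione: £54,000; Miko: £54,000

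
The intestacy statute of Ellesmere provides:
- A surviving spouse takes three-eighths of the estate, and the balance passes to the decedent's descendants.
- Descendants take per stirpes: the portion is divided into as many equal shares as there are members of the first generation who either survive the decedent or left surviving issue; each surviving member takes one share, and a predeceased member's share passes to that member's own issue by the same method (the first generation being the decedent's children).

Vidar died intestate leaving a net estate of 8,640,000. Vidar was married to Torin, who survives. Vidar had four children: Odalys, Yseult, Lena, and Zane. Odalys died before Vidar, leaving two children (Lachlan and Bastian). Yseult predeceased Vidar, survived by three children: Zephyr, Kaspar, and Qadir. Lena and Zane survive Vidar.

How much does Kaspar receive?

Kaspar receives 450,000.

Torin takes three-eighths of 8,640,000 = 3,240,000. The remaining 5,400,000 passes to the descendants.
The descendants' portion (5,400,000) is divided into 4 shares of 1,350,000: Lena and Zane each take 1,350,000; Odalys's 1,350,000 share passes to Odalys's issue; Yseult's 1,350,000 share passes to Yseult's issue.
Odalys's share (1,350,000) is divided into 2 shares of 675,000: Lachlan and Bastian each take 675,000.
Yseult's share (1,350,000) is divided into 3 shares of 450,000: Zephyr, Kaspar, and Qadir each take 450,000.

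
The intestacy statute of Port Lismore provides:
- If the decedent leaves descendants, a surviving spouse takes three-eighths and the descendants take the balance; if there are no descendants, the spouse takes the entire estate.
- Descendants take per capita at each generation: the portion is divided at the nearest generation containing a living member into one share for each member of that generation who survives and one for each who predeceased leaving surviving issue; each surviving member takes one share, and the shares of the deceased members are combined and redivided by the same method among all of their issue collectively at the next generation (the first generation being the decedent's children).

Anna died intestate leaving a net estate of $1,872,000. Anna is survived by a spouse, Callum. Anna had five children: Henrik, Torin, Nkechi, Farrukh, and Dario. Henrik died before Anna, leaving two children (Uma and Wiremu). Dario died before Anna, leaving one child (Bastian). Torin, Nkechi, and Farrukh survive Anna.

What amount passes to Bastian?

Bastian receives $156,000.

Callum takes three-eighths of $1,872,000 = $702,000. The remaining $1,170,000 passes to the descendants.
The descendants' portion ($1,170,000) is divided at the children's generation into 5 shares of $234,000. Torin, Nkechi, and Farrukh each take $234,000. The 2 shares of the deceased (Henrik and Dario) are combined into a pool of $468,000.
That pool ($468,000) is divided at the grandchildren's generation equally among Uma, Wiremu, and Bastian: $156,000 each.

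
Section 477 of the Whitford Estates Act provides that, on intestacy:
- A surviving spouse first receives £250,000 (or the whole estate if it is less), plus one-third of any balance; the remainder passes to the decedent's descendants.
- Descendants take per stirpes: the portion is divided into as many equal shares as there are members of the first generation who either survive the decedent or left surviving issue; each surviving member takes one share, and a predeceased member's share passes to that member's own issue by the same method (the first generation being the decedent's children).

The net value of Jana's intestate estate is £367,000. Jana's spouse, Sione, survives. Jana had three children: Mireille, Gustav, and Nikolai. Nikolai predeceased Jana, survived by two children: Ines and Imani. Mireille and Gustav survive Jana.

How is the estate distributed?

Sione first takes £250,000, leaving a balance of £117,000. Sione then takes one-third of the balance (£39,000), for a total of £289,000. The remaining £78,000 passes to the descendants.
The descendants' portion (£78,000) is divided into 3 shares of £26,000: Mireille and Gustav each take £26,000; Nikolai's £26,000 share passes to Nikolai's issue.
Nikolai's share (£26,000) is divided into 2 shares of £13,000: Ines and Imani each take £13,000.

Sione: £289,000; Mireille: £26,000; Gustav: £26,000; Ines: £13,000; Imani: £13,000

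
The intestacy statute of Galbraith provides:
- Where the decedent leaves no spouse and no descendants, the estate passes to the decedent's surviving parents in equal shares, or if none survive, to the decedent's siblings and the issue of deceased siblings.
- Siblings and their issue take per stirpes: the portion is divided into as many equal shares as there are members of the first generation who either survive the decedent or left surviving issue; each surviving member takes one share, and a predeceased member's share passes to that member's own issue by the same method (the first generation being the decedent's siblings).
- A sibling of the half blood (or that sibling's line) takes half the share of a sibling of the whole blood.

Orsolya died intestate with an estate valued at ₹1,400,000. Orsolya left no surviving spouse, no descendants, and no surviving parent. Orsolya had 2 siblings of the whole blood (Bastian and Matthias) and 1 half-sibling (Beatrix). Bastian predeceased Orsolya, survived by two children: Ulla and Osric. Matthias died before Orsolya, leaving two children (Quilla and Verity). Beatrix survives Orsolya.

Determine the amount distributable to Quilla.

Quilla receives ₹280,000.

The entire ₹1,400,000 passes to the siblings and their issue.
Counting each half-blood sibling's line as half a unit, there are 5/2 units in ₹1,400,000, so one unit is ₹560,000. Whole-blood lines (Bastian and Matthias) take ₹560,000 each; half-blood lines (Beatrix) take ₹280,000 each.
Bastian's share (₹560,000) is divided into 2 shares of ₹280,000: Ulla and Osric each take ₹280,000.
Matthias's share (₹560,000) is divided into 2 shares of ₹280,000: Quilla and Verity each take ₹280,000.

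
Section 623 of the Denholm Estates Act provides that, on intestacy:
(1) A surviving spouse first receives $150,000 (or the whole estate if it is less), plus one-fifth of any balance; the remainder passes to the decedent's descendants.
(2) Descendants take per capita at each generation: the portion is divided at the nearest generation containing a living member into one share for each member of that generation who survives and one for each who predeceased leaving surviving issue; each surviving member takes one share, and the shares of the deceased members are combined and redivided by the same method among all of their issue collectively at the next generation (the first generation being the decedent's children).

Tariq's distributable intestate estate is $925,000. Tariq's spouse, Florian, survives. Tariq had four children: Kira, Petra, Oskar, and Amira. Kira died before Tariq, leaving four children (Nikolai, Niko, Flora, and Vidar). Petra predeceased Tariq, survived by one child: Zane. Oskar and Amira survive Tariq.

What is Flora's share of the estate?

Flora receives $62,000.

Florian first takes $150,000, leaving a balance of $775,000. Florian then takes one-fifth of the balance ($155,000), for a total of $305,000. The remaining $620,000 passes to the descendants.
The descendants' portion ($620,000) is divided at the children's generation into 4 shares of $155,000. Oskar and Amira each take $155,000. The 2 shares of the deceased (Kira and Petra) are combined into a pool of $310,000.
That pool ($310,000) is divided at the grandchildren's generation equally among Nikolai, Niko, Flora, Vidar, and Zane: $62,000 each.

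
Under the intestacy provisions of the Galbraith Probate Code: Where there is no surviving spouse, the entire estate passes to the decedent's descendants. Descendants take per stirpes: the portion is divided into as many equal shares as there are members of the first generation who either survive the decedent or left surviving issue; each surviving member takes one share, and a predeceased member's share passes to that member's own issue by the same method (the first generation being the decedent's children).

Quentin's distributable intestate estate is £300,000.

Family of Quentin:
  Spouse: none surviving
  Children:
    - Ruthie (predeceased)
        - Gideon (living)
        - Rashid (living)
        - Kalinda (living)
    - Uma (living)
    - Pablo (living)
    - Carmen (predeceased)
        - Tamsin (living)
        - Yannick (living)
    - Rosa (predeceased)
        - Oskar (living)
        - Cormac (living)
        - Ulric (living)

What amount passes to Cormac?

The entire £300,000 passes to the descendants.
That amount (£300,000) is divided into 5 shares of £60,000: Uma and Pablo each take £60,000; Ruthie's £60,000 share passes to Ruthie's issue; Carmen's £60,000 share passes to Carmen's issue; Rosa's £60,000 share passes to Rosa's issue.
Ruthie's share (£60,000) is divided into 3 shares of £20,000: Gideon, Rashid, and Kalinda each take £20,000.
Carmen's share (£60,000) is divided into 2 shares of £30,000: Tamsin and Yannick each take £30,000.
Rosa's share (£60,000) is divided into 3 shares of £20,000: Oskar, Cormac, and Ulric each take £20,000.

Cormac receives £20,000.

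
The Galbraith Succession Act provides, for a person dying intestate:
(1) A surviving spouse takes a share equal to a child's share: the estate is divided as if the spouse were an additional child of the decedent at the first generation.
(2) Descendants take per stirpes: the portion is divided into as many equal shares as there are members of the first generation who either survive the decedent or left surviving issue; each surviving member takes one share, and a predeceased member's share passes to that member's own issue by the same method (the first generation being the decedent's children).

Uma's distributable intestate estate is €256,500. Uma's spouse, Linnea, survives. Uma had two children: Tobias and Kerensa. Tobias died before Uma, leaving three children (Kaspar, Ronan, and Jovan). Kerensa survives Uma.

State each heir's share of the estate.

Linnea: €85,500; Kaspar: €28,500; Ronan: €28,500; Jovan: €28,500; Kerensa: €85,500

The spouse counts as an additional share at the children's level, so there are 3 primary shares of €85,500. Linnea takes one such share (€85,500).
The children's combined portion (€171,000) is divided into 2 shares of €85,500: Kerensa takes €85,500; Tobias's €85,500 share passes to Tobias's issue.
Tobias's share (€85,500) is divided into 3 shares of €28,500: Kaspar, Ronan, and Jovan each take €28,500.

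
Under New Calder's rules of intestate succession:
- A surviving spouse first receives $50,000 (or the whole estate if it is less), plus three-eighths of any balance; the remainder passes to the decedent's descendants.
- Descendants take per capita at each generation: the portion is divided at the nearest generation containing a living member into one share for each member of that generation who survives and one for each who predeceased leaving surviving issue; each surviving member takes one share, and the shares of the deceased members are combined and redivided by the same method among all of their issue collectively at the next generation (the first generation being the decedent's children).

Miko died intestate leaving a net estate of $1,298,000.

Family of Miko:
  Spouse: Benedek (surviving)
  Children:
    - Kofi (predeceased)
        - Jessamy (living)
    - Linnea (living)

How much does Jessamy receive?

Benedek first takes $50,000, leaving a balance of $1,248,000. Benedek then takes three-eighths of the balance ($468,000), for a total of $518,000. The remaining $780,000 passes to the descendants.
The descendants' portion ($780,000) is divided at the children's generation into 2 shares of $390,000. Linnea takes $390,000. The remaining share for the deceased Kofi ($390,000) is carried to the next generation.
That pool ($390,000) passes entirely to Jessamy, the sole taker at the grandchildren's generation.

Jessamy receives $390,000.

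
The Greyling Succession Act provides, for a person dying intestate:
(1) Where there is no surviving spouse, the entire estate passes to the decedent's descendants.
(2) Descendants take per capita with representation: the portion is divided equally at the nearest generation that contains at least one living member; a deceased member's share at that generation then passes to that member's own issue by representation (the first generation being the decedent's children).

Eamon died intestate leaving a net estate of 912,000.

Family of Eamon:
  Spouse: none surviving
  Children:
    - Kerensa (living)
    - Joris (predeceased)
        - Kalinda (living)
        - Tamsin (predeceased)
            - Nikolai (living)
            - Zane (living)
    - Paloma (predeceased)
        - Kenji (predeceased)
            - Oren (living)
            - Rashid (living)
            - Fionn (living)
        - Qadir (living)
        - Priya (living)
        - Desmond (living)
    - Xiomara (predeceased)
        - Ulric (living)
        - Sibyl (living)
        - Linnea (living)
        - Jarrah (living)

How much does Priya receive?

Priya receives 57,000.

The entire 912,000 passes to the descendants.
That amount (912,000) is divided into 4 shares of 228,000: Kerensa takes 228,000; Joris's 228,000 share passes to Joris's issue; Paloma's 228,000 share passes to Paloma's issue; Xiomara's 228,000 share passes to Xiomara's issue.
Joris's share (228,000) is divided into 2 shares of 114,000: Kalinda takes 114,000; Tamsin's 114,000 share passes to Tamsin's issue.
Tamsin's share (114,000) is divided into 2 shares of 57,000: Nikolai and Zane each take 57,000.
Paloma's share (228,000) is divided into 4 shares of 57,000: Qadir, Priya, and Desmond each take 57,000; Kenji's 57,000 share passes to Kenji's issue.
Kenji's share (57,000) is divided into 3 shares of 19,000: Oren, Rashid, and Fionn each take 19,000.
Xiomara's share (228,000) is divided into 4 shares of 57,000: Ulric, Sibyl, Linnea, and Jarrah each take 57,000.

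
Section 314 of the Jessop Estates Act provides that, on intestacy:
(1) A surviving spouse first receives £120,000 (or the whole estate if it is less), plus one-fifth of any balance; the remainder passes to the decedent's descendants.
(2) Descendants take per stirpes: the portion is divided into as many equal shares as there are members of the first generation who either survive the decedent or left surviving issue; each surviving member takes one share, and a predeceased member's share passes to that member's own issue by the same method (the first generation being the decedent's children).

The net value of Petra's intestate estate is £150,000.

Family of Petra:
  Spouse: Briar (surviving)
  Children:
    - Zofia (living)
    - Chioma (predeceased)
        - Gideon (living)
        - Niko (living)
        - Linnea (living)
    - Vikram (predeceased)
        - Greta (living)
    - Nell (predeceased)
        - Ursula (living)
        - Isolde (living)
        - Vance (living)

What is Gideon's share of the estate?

Gideon receives £2,000.

Briar first takes £120,000, leaving a balance of £30,000. Briar then takes one-fifth of the balance (£6,000), for a total of £126,000. The remaining £24,000 passes to the descendants.
The descendants' portion (£24,000) is divided into 4 shares of £6,000: Zofia takes £6,000; Chioma's £6,000 share passes to Chioma's issue; Vikram's £6,000 share passes to Vikram's issue; Nell's £6,000 share passes to Nell's issue.
Chioma's share (£6,000) is divided into 3 shares of £2,000: Gideon, Niko, and Linnea each take £2,000.
Vikram's share (£6,000) passes entirely to Greta.
Nell's share (£6,000) is divided into 3 shares of £2,000: Ursula, Isolde, and Vance each take £2,000.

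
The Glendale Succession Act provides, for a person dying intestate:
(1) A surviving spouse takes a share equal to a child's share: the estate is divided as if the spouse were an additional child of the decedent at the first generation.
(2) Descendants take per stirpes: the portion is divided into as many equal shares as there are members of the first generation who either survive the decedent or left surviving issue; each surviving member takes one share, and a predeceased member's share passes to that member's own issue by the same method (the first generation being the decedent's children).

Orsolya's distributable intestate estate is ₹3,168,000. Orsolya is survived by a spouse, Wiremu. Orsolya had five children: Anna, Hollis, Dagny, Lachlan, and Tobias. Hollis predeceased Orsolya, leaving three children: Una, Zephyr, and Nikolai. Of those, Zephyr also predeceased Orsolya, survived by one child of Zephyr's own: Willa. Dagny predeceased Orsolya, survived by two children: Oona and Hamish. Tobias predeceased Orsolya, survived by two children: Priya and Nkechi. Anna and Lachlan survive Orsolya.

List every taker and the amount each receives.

The spouse counts as an additional share at the children's level, so there are 6 primary shares of ₹528,000. Wiremu takes one such share (₹528,000).
The children's combined portion (₹2,640,000) is divided into 5 shares of ₹528,000: Anna and Lachlan each take ₹528,000; Hollis's ₹528,000 share passes to Hollis's issue; Dagny's ₹528,000 share passes to Dagny's issue; Tobias's ₹528,000 share passes to Tobias's issue.
Hollis's share (₹528,000) is divided into 3 shares of ₹176,000: Una and Nikolai each take ₹176,000; Zephyr's ₹176,000 share passes to Zephyr's issue.
Zephyr's share (₹176,000) passes entirely to Willa.
Dagny's share (₹528,000) is divided into 2 shares of ₹264,000: Oona and Hamish each take ₹264,000.
Tobias's share (₹528,000) is divided into 2 shares of ₹264,000: Priya and Nkechi each take ₹264,000.

Wiremu: ₹528,000; Anna: ₹528,000; Una: ₹176,000; Willa: ₹176,000; Nikolai: ₹176,000; Oona: ₹264,000; Hamish: ₹264,000; Lachlan: ₹528,000; Priya: ₹264,000; Nkechi: ₹264,000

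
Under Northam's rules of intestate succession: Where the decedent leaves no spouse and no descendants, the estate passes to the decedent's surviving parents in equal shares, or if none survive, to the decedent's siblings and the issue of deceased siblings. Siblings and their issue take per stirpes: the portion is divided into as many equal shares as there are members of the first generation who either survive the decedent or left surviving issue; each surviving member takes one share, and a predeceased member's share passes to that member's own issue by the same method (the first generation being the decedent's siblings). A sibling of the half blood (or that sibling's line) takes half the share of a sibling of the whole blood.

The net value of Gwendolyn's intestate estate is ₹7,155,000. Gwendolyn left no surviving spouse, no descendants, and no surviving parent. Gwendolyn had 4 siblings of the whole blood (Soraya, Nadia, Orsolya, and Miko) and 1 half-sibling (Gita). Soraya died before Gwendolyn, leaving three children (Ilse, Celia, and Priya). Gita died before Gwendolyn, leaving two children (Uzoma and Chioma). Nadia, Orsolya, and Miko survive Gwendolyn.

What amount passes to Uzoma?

Uzoma receives ₹397,500.

The entire ₹7,155,000 passes to the siblings and their issue.
Counting each half-blood sibling's line as half a unit, there are 9/2 units in ₹7,155,000, so one unit is ₹1,590,000. Whole-blood lines (Soraya, Nadia, Orsolya, and Miko) take ₹1,590,000 each; half-blood lines (Gita) take ₹795,000 each.
Soraya's share (₹1,590,000) is divided into 3 shares of ₹530,000: Ilse, Celia, and Priya each take ₹530,000.
Gita's share (₹795,000) is divided into 2 shares of ₹397,500: Uzoma and Chioma each take ₹397,500.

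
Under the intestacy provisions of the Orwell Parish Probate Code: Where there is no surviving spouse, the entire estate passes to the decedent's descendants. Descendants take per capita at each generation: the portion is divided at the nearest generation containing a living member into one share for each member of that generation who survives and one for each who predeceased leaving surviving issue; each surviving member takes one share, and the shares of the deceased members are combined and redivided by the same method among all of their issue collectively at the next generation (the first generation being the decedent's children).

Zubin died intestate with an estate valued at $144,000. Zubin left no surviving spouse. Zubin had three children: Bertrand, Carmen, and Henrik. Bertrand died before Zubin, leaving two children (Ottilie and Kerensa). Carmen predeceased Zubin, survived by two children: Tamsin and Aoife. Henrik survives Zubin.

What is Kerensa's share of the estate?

The entire $144,000 passes to the descendants.
That amount ($144,000) is divided at the children's generation into 3 shares of $48,000. Henrik takes $48,000. The 2 shares of the deceased (Bertrand and Carmen) are combined into a pool of $96,000.
That pool ($96,000) is divided at the grandchildren's generation equally among Ottilie, Kerensa, Tamsin, and Aoife: $24,000 each.

Kerensa receives $24,000.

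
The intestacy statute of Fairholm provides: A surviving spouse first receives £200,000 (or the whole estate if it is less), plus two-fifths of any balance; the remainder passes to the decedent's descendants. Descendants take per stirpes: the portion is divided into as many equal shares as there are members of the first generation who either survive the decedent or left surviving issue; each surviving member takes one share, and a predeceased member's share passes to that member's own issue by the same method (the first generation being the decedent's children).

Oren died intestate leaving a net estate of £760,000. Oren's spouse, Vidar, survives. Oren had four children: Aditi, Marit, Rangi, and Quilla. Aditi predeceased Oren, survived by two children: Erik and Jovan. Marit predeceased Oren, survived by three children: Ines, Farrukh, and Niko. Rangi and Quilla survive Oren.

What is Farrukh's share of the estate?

Farrukh receives £28,000.

Vidar first takes £200,000, leaving a balance of £560,000. Vidar then takes two-fifths of the balance (£224,000), for a total of £424,000. The remaining £336,000 passes to the descendants.
The descendants' portion (£336,000) is divided into 4 shares of £84,000: Rangi and Quilla each take £84,000; Aditi's £84,000 share passes to Aditi's issue; Marit's £84,000 share passes to Marit's issue.
Aditi's share (£84,000) is divided into 2 shares of £42,000: Erik and Jovan each take £42,000.
Marit's share (£84,000) is divided into 3 shares of £28,000: Ines, Farrukh, and Niko each take £28,000.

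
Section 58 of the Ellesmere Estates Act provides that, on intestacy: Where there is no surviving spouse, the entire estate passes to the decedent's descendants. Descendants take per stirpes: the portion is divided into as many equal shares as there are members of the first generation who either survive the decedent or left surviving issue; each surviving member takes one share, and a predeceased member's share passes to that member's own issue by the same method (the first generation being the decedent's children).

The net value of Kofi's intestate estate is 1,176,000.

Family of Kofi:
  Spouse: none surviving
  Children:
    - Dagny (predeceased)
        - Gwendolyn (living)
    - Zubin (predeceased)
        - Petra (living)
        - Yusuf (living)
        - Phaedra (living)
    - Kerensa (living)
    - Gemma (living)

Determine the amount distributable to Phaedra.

Phaedra receives 98,000.

The entire 1,176,000 passes to the descendants.
That amount (1,176,000) is divided into 4 shares of 294,000: Kerensa and Gemma each take 294,000; Dagny's 294,000 share passes to Dagny's issue; Zubin's 294,000 share passes to Zubin's issue.
Dagny's share (294,000) passes entirely to Gwendolyn.
Zubin's share (294,000) is divided into 3 shares of 98,000: Petra, Yusuf, and Phaedra each take 98,000.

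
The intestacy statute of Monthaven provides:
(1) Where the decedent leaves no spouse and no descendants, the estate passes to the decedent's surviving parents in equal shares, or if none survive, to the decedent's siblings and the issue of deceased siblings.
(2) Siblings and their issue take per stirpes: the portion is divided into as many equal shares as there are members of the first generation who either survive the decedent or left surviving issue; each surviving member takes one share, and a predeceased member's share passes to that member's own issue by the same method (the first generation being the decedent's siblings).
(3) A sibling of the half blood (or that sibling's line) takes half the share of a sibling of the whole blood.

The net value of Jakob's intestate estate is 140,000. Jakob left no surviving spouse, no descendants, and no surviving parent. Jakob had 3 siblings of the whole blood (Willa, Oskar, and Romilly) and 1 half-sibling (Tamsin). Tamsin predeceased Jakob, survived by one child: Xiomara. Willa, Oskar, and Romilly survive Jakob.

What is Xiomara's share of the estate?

The entire 140,000 passes to the siblings and their issue.
Counting each half-blood sibling's line as half a unit, there are 7/2 units in 140,000, so one unit is 40,000. Whole-blood lines (Willa, Oskar, and Romilly) take 40,000 each; half-blood lines (Tamsin) take 20,000 each.
Tamsin's share (20,000) passes entirely to Xiomara.

Xiomara receives 20,000.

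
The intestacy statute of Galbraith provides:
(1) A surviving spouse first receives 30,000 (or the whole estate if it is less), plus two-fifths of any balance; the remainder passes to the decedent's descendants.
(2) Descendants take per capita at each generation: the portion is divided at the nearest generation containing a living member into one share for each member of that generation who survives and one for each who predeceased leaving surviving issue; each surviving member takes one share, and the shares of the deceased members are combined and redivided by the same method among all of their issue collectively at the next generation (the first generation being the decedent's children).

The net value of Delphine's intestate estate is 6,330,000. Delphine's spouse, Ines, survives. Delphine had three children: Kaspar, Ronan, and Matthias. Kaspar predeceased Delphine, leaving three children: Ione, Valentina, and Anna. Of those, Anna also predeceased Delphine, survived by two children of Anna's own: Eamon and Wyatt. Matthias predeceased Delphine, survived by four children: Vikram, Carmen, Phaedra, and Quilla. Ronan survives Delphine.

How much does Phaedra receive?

Phaedra receives 360,000.

Ines first takes 30,000, leaving a balance of 6,300,000. Ines then takes two-fifths of the balance (2,520,000), for a total of 2,550,000. The remaining 3,780,000 passes to the descendants.
The descendants' portion (3,780,000) is divided at the children's generation into 3 shares of 1,260,000. Ronan takes 1,260,000. The 2 shares of the deceased (Kaspar and Matthias) are combined into a pool of 2,520,000.
That pool (2,520,000) is divided at the grandchildren's generation into 7 shares of 360,000. Ione, Valentina, Vikram, Carmen, Phaedra, and Quilla each take 360,000. The remaining share for the deceased Anna (360,000) is carried to the next generation.
That pool (360,000) is divided at the great-grandchildren's generation equally among Eamon and Wyatt: 180,000 each.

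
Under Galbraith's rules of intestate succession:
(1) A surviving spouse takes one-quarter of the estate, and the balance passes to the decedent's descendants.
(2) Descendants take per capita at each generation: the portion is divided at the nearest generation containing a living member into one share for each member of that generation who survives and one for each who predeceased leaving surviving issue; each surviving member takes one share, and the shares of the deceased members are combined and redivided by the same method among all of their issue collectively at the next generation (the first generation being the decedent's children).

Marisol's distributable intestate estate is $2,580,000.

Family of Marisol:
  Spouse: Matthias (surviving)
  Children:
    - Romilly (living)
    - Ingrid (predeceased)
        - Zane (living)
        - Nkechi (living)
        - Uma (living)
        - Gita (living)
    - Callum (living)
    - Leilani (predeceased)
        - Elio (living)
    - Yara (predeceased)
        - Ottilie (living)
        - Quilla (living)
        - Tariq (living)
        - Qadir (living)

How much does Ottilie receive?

Ottilie receives $129,000.

Matthias takes one-quarter of $2,580,000 = $645,000. The remaining $1,935,000 passes to the descendants.
The descendants' portion ($1,935,000) is divided at the children's generation into 5 shares of $387,000. Romilly and Callum each take $387,000. The 3 shares of the deceased (Ingrid, Leilani, and Yara) are combined into a pool of $1,161,000.
That pool ($1,161,000) is divided at the grandchildren's generation equally among Zane, Nkechi, Uma, Gita, Elio, Ottilie, Quilla, Tariq, and Qadir: $129,000 each.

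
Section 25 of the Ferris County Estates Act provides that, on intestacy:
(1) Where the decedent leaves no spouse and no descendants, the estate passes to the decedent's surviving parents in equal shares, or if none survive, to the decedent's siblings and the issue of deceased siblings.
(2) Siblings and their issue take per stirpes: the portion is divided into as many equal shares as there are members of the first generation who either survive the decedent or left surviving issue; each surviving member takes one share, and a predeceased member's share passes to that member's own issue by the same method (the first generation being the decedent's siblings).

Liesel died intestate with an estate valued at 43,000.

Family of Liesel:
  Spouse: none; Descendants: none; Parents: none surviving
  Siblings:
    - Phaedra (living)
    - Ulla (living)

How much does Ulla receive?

The entire 43,000 passes to the siblings and their issue.
That amount (43,000) is divided into 2 shares of 21,500: Phaedra and Ulla each take 21,500.

Ulla receives 21,500.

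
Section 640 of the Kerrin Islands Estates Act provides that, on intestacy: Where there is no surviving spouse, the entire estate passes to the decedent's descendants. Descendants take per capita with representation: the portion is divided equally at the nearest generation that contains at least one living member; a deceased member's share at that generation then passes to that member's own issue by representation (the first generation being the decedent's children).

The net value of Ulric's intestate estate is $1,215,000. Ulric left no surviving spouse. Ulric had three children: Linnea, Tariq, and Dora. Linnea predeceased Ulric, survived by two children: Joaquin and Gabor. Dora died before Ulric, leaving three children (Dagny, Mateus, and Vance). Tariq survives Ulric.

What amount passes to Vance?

The entire $1,215,000 passes to the descendants.
That amount ($1,215,000) is divided into 3 shares of $405,000: Tariq takes $405,000; Linnea's $405,000 share passes to Linnea's issue; Dora's $405,000 share passes to Dora's issue.
Linnea's share ($405,000) is divided into 2 shares of $202,500: Joaquin and Gabor each take $202,500.
Dora's share ($405,000) is divided into 3 shares of $135,000: Dagny, Mateus, and Vance each take $135,000.

Vance receives $135,000.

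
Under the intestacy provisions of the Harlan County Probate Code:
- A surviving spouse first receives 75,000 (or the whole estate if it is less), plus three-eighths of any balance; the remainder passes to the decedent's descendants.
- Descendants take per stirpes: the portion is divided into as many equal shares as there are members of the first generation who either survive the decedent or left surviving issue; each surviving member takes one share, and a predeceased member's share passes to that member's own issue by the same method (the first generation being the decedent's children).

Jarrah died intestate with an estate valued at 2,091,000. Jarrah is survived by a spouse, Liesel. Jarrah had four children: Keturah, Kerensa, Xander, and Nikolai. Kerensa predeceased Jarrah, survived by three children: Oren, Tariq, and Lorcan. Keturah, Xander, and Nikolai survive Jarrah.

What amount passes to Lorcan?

Lorcan receives 105,000.

Liesel first takes 75,000, leaving a balance of 2,016,000. Liesel then takes three-eighths of the balance (756,000), for a total of 831,000. The remaining 1,260,000 passes to the descendants.
The descendants' portion (1,260,000) is divided into 4 shares of 315,000: Keturah, Xander, and Nikolai each take 315,000; Kerensa's 315,000 share passes to Kerensa's issue.
Kerensa's share (315,000) is divided into 3 shares of 105,000: Oren, Tariq, and Lorcan each take 105,000.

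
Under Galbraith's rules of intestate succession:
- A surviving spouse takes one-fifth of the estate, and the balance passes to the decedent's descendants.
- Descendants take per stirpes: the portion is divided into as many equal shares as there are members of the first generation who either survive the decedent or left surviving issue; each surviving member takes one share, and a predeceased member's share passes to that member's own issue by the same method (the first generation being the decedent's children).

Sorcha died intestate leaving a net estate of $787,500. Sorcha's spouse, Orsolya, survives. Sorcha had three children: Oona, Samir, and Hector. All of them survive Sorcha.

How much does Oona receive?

Oona receives $210,000.

Orsolya takes one-fifth of $787,500 = $157,500. The remaining $630,000 passes to the descendants.
The descendants' portion ($630,000) is divided into 3 shares of $210,000: Oona, Samir, and Hector each take $210,000.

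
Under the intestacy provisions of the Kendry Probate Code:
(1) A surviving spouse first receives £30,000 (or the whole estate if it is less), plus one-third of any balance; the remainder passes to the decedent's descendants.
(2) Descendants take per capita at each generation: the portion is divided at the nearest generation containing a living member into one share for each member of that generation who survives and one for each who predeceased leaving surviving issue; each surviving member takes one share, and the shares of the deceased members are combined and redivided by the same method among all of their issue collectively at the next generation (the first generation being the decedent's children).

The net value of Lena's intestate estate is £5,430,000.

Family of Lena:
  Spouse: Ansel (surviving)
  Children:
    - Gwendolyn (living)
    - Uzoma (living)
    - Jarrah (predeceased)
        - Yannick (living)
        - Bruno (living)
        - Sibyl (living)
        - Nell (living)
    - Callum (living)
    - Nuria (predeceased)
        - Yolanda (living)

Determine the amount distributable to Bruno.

Bruno receives £288,000.

Ansel first takes £30,000, leaving a balance of £5,400,000. Ansel then takes one-third of the balance (£1,800,000), for a total of £1,830,000. The remaining £3,600,000 passes to the descendants.
The descendants' portion (£3,600,000) is divided at the children's generation into 5 shares of £720,000. Gwendolyn, Uzoma, and Callum each take £720,000. The 2 shares of the deceased (Jarrah and Nuria) are combined into a pool of £1,440,000.
That pool (£1,440,000) is divided at the grandchildren's generation equally among Yannick, Bruno, Sibyl, Nell, and Yolanda: £288,000 each.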